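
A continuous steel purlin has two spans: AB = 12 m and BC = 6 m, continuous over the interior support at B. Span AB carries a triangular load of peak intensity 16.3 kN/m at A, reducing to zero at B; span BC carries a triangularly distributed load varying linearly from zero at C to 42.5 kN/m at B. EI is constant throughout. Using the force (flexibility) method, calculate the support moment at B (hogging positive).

Release continuity at B by inserting a hinge; the redundant is the internal moment M_B. The primary structure is two simply-supported spans AB and BC.
Discontinuity in slope at B on the released structure — sum the simple-span end rotations:
  span AB: triangular load, peak 16.3: 7w₀L³/(360EI) = 547.7/EI
  span BC: triangular load, peak 42.5: w₀L³/(45EI) = 204/EI
  relative rotation θ_0 = (547.7 + 204)/EI = 751.7/EI
A unit hogging moment at B produces rotation L₁/(3EI) + L₂/(3EI) = 6/EI.
Slope continuity at B: θ_0 = M_B·6/EI, so M_B = 751.7/6 = 125.3 kN·m (hogging).

M_B = 125.3 kN·m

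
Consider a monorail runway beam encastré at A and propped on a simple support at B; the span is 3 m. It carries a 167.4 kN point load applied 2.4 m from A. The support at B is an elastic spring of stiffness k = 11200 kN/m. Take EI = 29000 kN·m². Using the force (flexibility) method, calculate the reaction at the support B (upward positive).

R_B = 91.52 kN

Release the roller at B. Primary structure: cantilever fixed at A.
Downward deflection at the released point B due to the loads:
  point load 167.4 at a = 2.4: Pa²(3L − a)/(6EI) = 1061/EI
Flexibility coefficient — unit upward force at B: δ_{BB} = L³/(3EI) = 9/EI.
With EI = 29000 kN·m²: δ_0 = 0.036574 m and δ_{BB} = 0.00031 m/kN.
Compatibility — the spring shortens by R_B/k under the reaction it provides: δ_0 − R_B·δ_{BB} = R_B/k. With 1/k = 0.000089 m/kN, R_B = δ_0 / (δ_{BB} + 1/k) = 0.036574 / (0.00031 + 0.000089) = 91.52 kN.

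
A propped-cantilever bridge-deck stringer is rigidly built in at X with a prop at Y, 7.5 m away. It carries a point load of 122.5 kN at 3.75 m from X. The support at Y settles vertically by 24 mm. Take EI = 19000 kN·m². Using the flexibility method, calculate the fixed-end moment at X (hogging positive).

M_X = 196.6 kN·m

Choose R_Y as the redundant. The primary structure is the cantilever fixed at X.
Primary-structure tip deflection at Y by superposition:
  point load 122.5 at a = 3.75: Pa²(3L − a)/(6EI) = 5383/EI
Flexibility coefficient — unit upward force at Y: δ_{YY} = L³/(3EI) = 140.6/EI.
With EI = 19000 kN·m²: δ_0 = 0.28333 m and δ_{YY} = 0.007401 m/kN.
Compatibility — the beam at Y must follow the support down by 0.024 m: δ_0 − R_Y·δ_{YY} = 0.024, so R_Y = (0.28333 − 0.024)/0.007401 = 35.04 kN.
Moment equilibrium about X: M_X = Σ(load moments about X) − R_Y·L = 459.4 − 35.04×7.5 = 196.6 kN·m.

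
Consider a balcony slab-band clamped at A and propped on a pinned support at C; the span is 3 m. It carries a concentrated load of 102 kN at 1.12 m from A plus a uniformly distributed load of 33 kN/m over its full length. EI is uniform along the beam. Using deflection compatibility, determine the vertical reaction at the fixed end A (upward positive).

R_A = 145.2 kN

Release the roller at C. Primary structure: cantilever fixed at A.
Downward deflection at the released point C due to the loads:
  point load 102 at a = 1.12: Pa²(3L − a)/(6EI) = 168/EI
  UDL 33: wL⁴/(8EI) = 334.1/EI
  δ_0 = 502.2/EI
Flexibility coefficient — unit upward force at C: δ_{CC} = L³/(3EI) = 9/EI.
The prop prevents deflection at C: R_C = δ_0/δ_{CC} = 502.2/9 = 55.8 kN.
Vertical equilibrium: R_A = ΣP − R_C = 201 − 55.8 = 145.2 kN.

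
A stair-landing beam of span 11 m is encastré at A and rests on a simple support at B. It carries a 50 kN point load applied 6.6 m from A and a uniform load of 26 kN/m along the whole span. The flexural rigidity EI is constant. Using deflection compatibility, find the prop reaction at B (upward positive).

R_B = 128.8 kN

Take the reaction at B as the redundant and release it; the primary structure is a cantilever fixed at A.
Deflection at B on the released cantilever, summing each load's contribution:
  point load 50 at a = 6.6: Pa²(3L − a)/(6EI) = 9583/EI
  UDL 26: wL⁴/(8EI) = 47583/EI
  δ_0 = 57166/EI
Tip deflection under a unit load at B: L³/(3EI) = 443.7/EI.
Compatibility at B: δ_0 − R_B·δ_{BB} = 0, so R_B = 57166/443.7 = 128.8 kN.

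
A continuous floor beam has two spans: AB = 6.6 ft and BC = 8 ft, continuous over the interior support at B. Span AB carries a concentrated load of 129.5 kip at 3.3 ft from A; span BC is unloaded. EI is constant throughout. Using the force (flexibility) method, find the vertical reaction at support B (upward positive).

Insert a hinge at B; M_B is the redundant, and each span becomes simply supported.
Discontinuity in slope at B on the released structure — sum the simple-span end rotations:
  span AB: point load 129.5 at a = 3.3: Pab(L + a)/(6LEI) = 352.6/EI
  relative rotation θ_0 = (352.6 + 0)/EI = 352.6/EI
A unit hogging moment at B produces rotation L₁/(3EI) + L₂/(3EI) = 4.867/EI.
Slope continuity at B: θ_0 = M_B·4.867/EI, so M_B = 352.6/4.867 = 72.44 kip·ft (hogging).
Span AB, ΣM about A with M_B applied at B: R_B^{AB}·6.6 = 427.4 + 72.44, so R_B^{AB} = 75.73 kip and R_A = 129.5 − 75.73 = 53.77 kip.
Span BC, ΣM about C: R_B^{BC}·8 = 0 + 72.44, so R_B^{BC} = 9.056 kip and R_C = 0 − 9.056 = -9.056 kip.
R_B = 75.73 + 9.056 = 84.78 kip.

R_B = 84.78 kip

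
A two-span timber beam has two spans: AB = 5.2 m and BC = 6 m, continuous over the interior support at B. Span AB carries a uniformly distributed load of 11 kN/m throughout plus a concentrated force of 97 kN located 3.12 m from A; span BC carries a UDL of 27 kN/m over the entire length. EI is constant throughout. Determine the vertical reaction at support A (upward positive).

R_A = 42.92 kN

Insert a hinge at B; M_B is the redundant, and each span becomes simply supported.
Rotations at B on the released spans (each span's end-slope, ×1/EI):
  span AB: UDL 11: wL³/(24EI) = 64.45/EI
  span AB: point load 97 at a = 3.12: Pab(L + a)/(6LEI) = 167.9/EI
  span BC: UDL 27: wL³/(24EI) = 243/EI
  relative rotation θ_0 = (232.3 + 243)/EI = 475.3/EI
A unit hogging moment at B produces rotation L₁/(3EI) + L₂/(3EI) = 3.733/EI.
Slope continuity at B: θ_0 = M_B·3.733/EI, so M_B = 475.3/3.733 = 127.3 kN·m (hogging).
Span AB, ΣM about A with M_B applied at B: R_B^{AB}·5.2 = 451.4 + 127.3, so R_B^{AB} = 111.3 kN and R_A = 154.2 − 111.3 = 42.92 kN.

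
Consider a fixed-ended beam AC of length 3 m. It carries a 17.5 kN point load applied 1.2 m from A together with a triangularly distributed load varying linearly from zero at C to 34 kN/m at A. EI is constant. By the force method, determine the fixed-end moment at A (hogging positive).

Release both end moments; the primary structure is a simply-supported span AC with redundants M_A and M_C.
Simple-span end rotations at A and C under the given loads:
  at A: point load 17.5 at a = 1.2: Pab(L + b)/(6LEI) = 10.08/EI
  at C: point load 17.5 at a = 1.2: Pab(L + a)/(6LEI) = 8.82/EI
  at A: triangular load, peak 34: w₀L³/(45EI) = 20.4/EI
  at C: triangular load, peak 34: 7w₀L³/(360EI) = 17.85/EI
  θ_A0 = 30.48/EI,  θ_C0 = 26.67/EI
Flexibility coefficients: a unit moment at one end gives L/(3EI) there and L/(6EI) at the far end, so f₁₁ = f₂₂ = 1/EI and f₁₂ = f₂₁ = 0.5/EI.
Compatibility — zero rotation at each built-in end:
  1 M_A + 0.5 M_C = 30.48
  0.5 M_A + 1 M_C = 26.67
Solving the pair gives M_A = 22.86 kN·m and M_C = 15.24 kN·m (hogging).

M_A = 22.86 kN·m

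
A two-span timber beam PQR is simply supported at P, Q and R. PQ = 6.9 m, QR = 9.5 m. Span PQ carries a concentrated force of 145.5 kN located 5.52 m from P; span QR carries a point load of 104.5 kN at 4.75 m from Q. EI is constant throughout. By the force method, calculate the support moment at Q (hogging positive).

Take M_Q as the redundant. Released structure: two simple spans PQ and QR with a hinge at Q.
Rotations at Q on the released spans (each span's end-slope, ×1/EI):
  span PQ: point load 145.5 at a = 5.52: Pab(L + a)/(6LEI) = 332.5/EI
  span QR: point load 104.5 at a = 4.75: Pab(L + b)/(6LEI) = 589.4/EI
  relative rotation θ_0 = (332.5 + 589.4)/EI = 922/EI
A unit hogging moment at Q produces rotation L₁/(3EI) + L₂/(3EI) = 5.467/EI.
Compatibility: M_Q·(L₁+L₂)/(3EI) = θ_0, giving M_Q = 168.7 kN·m (hogging).

M_Q = 168.7 kN·m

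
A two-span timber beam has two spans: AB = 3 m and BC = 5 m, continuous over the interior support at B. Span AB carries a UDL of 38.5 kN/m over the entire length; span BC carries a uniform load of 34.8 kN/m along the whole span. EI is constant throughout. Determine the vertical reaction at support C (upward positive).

Take M_B as the redundant. Released structure: two simple spans AB and BC with a hinge at B.
End slopes at the hinge B, treating each span as simply supported:
  span AB: UDL 38.5: wL³/(24EI) = 43.31/EI
  span BC: UDL 34.8: wL³/(24EI) = 181.2/EI
  relative rotation θ_0 = (43.31 + 181.2)/EI = 224.6/EI
A unit hogging moment at B produces rotation L₁/(3EI) + L₂/(3EI) = 2.667/EI.
Slope continuity at B: θ_0 = M_B·2.667/EI, so M_B = 224.6/2.667 = 84.21 kN·m (hogging).
Span BC, ΣM about C: R_B^{BC}·5 = 435 + 84.21, so R_B^{BC} = 103.8 kN and R_C = 174 − 103.8 = 70.16 kN.

R_C = 70.16 kN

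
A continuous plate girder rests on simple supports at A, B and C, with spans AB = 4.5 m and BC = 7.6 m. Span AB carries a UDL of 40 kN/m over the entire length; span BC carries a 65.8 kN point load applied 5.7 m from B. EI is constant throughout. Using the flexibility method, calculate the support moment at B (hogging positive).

M_B = 74.46 kN·m

Take M_B as the redundant. Released structure: two simple spans AB and BC with a hinge at B.
End slopes at the hinge B, treating each span as simply supported:
  span AB: UDL 40: wL³/(24EI) = 151.9/EI
  span BC: point load 65.8 at a = 5.7: Pab(L + b)/(6LEI) = 148.5/EI
  relative rotation θ_0 = (151.9 + 148.5)/EI = 300.3/EI
A unit hogging moment at B produces rotation L₁/(3EI) + L₂/(3EI) = 4.033/EI.
Slope continuity at B: θ_0 = M_B·4.033/EI, so M_B = 300.3/4.033 = 74.46 kN·m (hogging).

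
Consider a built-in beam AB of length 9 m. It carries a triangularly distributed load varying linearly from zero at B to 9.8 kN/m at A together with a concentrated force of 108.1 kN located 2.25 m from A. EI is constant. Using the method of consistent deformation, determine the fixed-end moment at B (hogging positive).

Take the two fixed-end moments M_A, M_B as redundants; the released structure is the simple span AB.
On the primary (simply-supported) span, the end slopes from the loading are:
  at A: triangular load, peak 9.8: w₀L³/(45EI) = 158.8/EI
  at B: triangular load, peak 9.8: 7w₀L³/(360EI) = 138.9/EI
  at A: point load 108.1 at a = 2.25: Pab(L + b)/(6LEI) = 478.8/EI
  at B: point load 108.1 at a = 2.25: Pab(L + a)/(6LEI) = 342/EI
  θ_A0 = 637.6/EI,  θ_B0 = 481/EI
Flexibility coefficients: a unit moment at one end gives L/(3EI) there and L/(6EI) at the far end, so f₁₁ = f₂₂ = 3/EI and f₁₂ = f₂₁ = 1.5/EI.
Compatibility — zero rotation at each built-in end:
  3 M_A + 1.5 M_B = 637.6
  1.5 M_A + 3 M_B = 481
Solving the pair gives M_A = 176.5 kN·m and M_B = 72.06 kN·m (hogging).

M_B = 72.06 kN·m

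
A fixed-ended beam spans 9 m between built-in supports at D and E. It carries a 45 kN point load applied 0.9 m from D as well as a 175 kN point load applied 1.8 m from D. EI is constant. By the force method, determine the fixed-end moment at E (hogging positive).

M_E = 54.05 kN·m

Take the two fixed-end moments M_D, M_E as redundants; the released structure is the simple span DE.
On the primary (simply-supported) span, the end slopes from the loading are:
  at D: point load 45 at a = 0.9: Pab(L + b)/(6LEI) = 103.9/EI
  at E: point load 45 at a = 0.9: Pab(L + a)/(6LEI) = 60.14/EI
  at D: point load 175 at a = 1.8: Pab(L + b)/(6LEI) = 680.4/EI
  at E: point load 175 at a = 1.8: Pab(L + a)/(6LEI) = 453.6/EI
  θ_D0 = 784.3/EI,  θ_E0 = 513.7/EI
Flexibility coefficients: a unit moment at one end gives L/(3EI) there and L/(6EI) at the far end, so f₁₁ = f₂₂ = 3/EI and f₁₂ = f₂₁ = 1.5/EI.
Compatibility — zero rotation at each built-in end:
  3 M_D + 1.5 M_E = 784.3
  1.5 M_D + 3 M_E = 513.7
Solving the pair gives M_D = 234.4 kN·m and M_E = 54.05 kN·m (hogging).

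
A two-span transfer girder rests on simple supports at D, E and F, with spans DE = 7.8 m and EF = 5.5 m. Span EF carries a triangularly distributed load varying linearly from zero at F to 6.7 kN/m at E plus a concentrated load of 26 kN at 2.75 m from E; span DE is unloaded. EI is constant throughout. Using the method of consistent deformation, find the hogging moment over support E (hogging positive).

M_E = 16.68 kN·m

Release continuity at E by inserting a hinge; the redundant is the internal moment M_E. The primary structure is two simply-supported spans DE and EF.
Rotations at E on the released spans (each span's end-slope, ×1/EI):
  span EF: triangular load, peak 6.7: w₀L³/(45EI) = 24.77/EI
  span EF: point load 26 at a = 2.75: Pab(L + b)/(6LEI) = 49.16/EI
  relative rotation θ_0 = (0 + 73.93)/EI = 73.93/EI
A unit hogging moment at E produces rotation L₁/(3EI) + L₂/(3EI) = 4.433/EI.
Slope continuity at E: θ_0 = M_E·4.433/EI, so M_E = 73.93/4.433 = 16.68 kN·m (hogging).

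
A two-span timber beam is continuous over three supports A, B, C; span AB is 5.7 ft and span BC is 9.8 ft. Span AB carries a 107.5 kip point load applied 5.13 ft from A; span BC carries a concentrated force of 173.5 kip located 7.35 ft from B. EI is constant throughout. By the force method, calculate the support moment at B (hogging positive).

M_B = 145.2 kip·ft

Insert a hinge at B; M_B is the redundant, and each span becomes simply supported.
Discontinuity in slope at B on the released structure — sum the simple-span end rotations:
  span AB: point load 107.5 at a = 5.13: Pab(L + a)/(6LEI) = 99.54/EI
  span BC: point load 173.5 at a = 7.35: Pab(L + b)/(6LEI) = 650.9/EI
  relative rotation θ_0 = (99.54 + 650.9)/EI = 750.4/EI
A unit hogging moment at B produces rotation L₁/(3EI) + L₂/(3EI) = 5.167/EI.
Slope continuity at B: θ_0 = M_B·5.167/EI, so M_B = 750.4/5.167 = 145.2 kip·ft (hogging).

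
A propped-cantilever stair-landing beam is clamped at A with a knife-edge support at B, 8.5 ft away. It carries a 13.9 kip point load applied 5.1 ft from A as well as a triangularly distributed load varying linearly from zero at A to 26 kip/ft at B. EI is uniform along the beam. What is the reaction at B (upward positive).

Remove the prop at B; the released (primary) structure is a cantilever built in at A.
Free-end deflection of the primary structure under the applied loading (downward +):
  point load 13.9 at a = 5.1: Pa²(3L − a)/(6EI) = 1229/EI
  triangular load, peak 26 at the free end: 11w₀L⁴/(120EI) = 12441/EI
  δ_0 = 13670/EI
Flexibility coefficient — unit upward force at B: δ_{BB} = L³/(3EI) = 204.7/EI.
The prop prevents deflection at B: R_B = δ_0/δ_{BB} = 13670/204.7 = 66.78 kip.

R_B = 66.78 kip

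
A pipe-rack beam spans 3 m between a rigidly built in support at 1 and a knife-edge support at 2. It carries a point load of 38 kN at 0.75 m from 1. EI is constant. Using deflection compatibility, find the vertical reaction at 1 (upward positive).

Choose R_2 as the redundant. The primary structure is the cantilever fixed at 1.
Free-end deflection of the primary structure under the applied loading (downward +):
  point load 38 at a = 0.75: Pa²(3L − a)/(6EI) = 29.39/EI
Tip deflection under a unit load at 2: L³/(3EI) = 9/EI.
The prop prevents deflection at 2: R_2 = δ_0/δ_{22} = 29.39/9 = 3.266 kN.
Vertical equilibrium: R_1 = ΣP − R_2 = 38 − 3.266 = 34.73 kN.

R_1 = 34.73 kN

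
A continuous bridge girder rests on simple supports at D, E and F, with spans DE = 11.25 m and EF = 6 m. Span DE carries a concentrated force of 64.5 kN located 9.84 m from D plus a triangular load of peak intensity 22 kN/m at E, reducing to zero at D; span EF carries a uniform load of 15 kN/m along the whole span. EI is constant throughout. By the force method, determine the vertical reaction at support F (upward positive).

R_F = 12.81 kN

Take M_E as the redundant. Released structure: two simple spans DE and EF with a hinge at E.
Rotations at E on the released spans (each span's end-slope, ×1/EI):
  span DE: point load 64.5 at a = 9.84: Pab(L + a)/(6LEI) = 279.6/EI
  span DE: triangular load, peak 22: w₀L³/(45EI) = 696.1/EI
  span EF: UDL 15: wL³/(24EI) = 135/EI
  relative rotation θ_0 = (975.7 + 135)/EI = 1111/EI
A unit hogging moment at E produces rotation L₁/(3EI) + L₂/(3EI) = 5.75/EI.
Slope continuity at E: θ_0 = M_E·5.75/EI, so M_E = 1111/5.75 = 193.2 kN·m (hogging).
Span EF, ΣM about F: R_E^{EF}·6 = 270 + 193.2, so R_E^{EF} = 77.19 kN and R_F = 90 − 77.19 = 12.81 kN.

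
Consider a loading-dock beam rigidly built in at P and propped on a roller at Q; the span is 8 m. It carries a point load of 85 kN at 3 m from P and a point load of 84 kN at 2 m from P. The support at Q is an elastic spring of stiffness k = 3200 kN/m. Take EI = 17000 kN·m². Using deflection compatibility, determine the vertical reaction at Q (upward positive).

R_Q = 22.22 kN

Release the roller at Q. Primary structure: cantilever fixed at P.
Primary-structure tip deflection at Q by superposition:
  point load 85 at a = 3: Pa²(3L − a)/(6EI) = 2678/EI
  point load 84 at a = 2: Pa²(3L − a)/(6EI) = 1232/EI
  δ_0 = 3910/EI
Flexibility coefficient — unit upward force at Q: δ_{QQ} = L³/(3EI) = 170.7/EI.
With EI = 17000 kN·m²: δ_0 = 0.22997 m and δ_{QQ} = 0.010039 m/kN.
Compatibility — the spring shortens by R_Q/k under the reaction it provides: δ_0 − R_Q·δ_{QQ} = R_Q/k. With 1/k = 0.000313 m/kN, R_Q = δ_0 / (δ_{QQ} + 1/k) = 0.22997 / (0.010039 + 0.000313) = 22.22 kN.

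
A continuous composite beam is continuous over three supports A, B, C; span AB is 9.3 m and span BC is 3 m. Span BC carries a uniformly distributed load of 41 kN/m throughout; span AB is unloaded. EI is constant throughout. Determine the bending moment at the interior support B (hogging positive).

M_B = 11.25 kN·m

Insert a hinge at B; M_B is the redundant, and each span becomes simply supported.
Rotations at B on the released spans (each span's end-slope, ×1/EI):
  span BC: UDL 41: wL³/(24EI) = 46.12/EI
  relative rotation θ_0 = (0 + 46.12)/EI = 46.12/EI
A unit hogging moment at B produces rotation L₁/(3EI) + L₂/(3EI) = 4.1/EI.
Slope continuity at B: θ_0 = M_B·4.1/EI, so M_B = 46.12/4.1 = 11.25 kN·m (hogging).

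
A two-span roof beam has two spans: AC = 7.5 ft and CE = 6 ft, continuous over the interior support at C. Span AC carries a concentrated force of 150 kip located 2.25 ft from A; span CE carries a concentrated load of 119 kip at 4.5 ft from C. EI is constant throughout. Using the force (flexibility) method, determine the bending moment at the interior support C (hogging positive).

Insert a hinge at C; M_C is the redundant, and each span becomes simply supported.
End slopes at the hinge C, treating each span as simply supported:
  span AC: point load 150 at a = 2.25: Pab(L + a)/(6LEI) = 383.9/EI
  span CE: point load 119 at a = 4.5: Pab(L + b)/(6LEI) = 167.3/EI
  relative rotation θ_0 = (383.9 + 167.3)/EI = 551.2/EI
A unit hogging moment at C produces rotation L₁/(3EI) + L₂/(3EI) = 4.5/EI.
Slope continuity at C: θ_0 = M_C·4.5/EI, so M_C = 551.2/4.5 = 122.5 kip·ft (hogging).

M_C = 122.5 kip·ft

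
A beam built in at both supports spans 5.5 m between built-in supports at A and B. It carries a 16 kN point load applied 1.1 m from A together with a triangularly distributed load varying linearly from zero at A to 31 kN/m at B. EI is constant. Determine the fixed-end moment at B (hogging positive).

M_B = 49.7 kN·m

Take the two fixed-end moments M_A, M_B as redundants; the released structure is the simple span AB.
On the primary (simply-supported) span, the end slopes from the loading are:
  at A: point load 16 at a = 1.1: Pab(L + b)/(6LEI) = 23.23/EI
  at B: point load 16 at a = 1.1: Pab(L + a)/(6LEI) = 15.49/EI
  at A: triangular load, peak 31: 7w₀L³/(360EI) = 100.3/EI
  at B: triangular load, peak 31: w₀L³/(45EI) = 114.6/EI
  θ_A0 = 123.5/EI,  θ_B0 = 130.1/EI
Flexibility coefficients: a unit moment at one end gives L/(3EI) there and L/(6EI) at the far end, so f₁₁ = f₂₂ = 1.833/EI and f₁₂ = f₂₁ = 0.9167/EI.
Compatibility — zero rotation at each built-in end:
  1.833 M_A + 0.9167 M_B = 123.5
  0.9167 M_A + 1.833 M_B = 130.1
Solving the pair gives M_A = 42.52 kN·m and M_B = 49.7 kN·m (hogging).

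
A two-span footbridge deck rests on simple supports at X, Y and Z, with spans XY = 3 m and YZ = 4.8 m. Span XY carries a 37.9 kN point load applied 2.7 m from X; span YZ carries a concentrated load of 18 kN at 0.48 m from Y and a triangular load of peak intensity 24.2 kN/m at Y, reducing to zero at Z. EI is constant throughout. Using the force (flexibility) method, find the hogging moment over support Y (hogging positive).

Insert a hinge at Y; M_Y is the redundant, and each span becomes simply supported.
End slopes at the hinge Y, treating each span as simply supported:
  span XY: point load 37.9 at a = 2.7: Pab(L + a)/(6LEI) = 9.721/EI
  span YZ: point load 18 at a = 0.48: Pab(L + b)/(6LEI) = 11.82/EI
  span YZ: triangular load, peak 24.2: w₀L³/(45EI) = 59.47/EI
  relative rotation θ_0 = (9.721 + 71.29)/EI = 81.01/EI
A unit hogging moment at Y produces rotation L₁/(3EI) + L₂/(3EI) = 2.6/EI.
Compatibility: M_Y·(L₁+L₂)/(3EI) = θ_0, giving M_Y = 31.16 kN·m (hogging).

M_Y = 31.16 kN·m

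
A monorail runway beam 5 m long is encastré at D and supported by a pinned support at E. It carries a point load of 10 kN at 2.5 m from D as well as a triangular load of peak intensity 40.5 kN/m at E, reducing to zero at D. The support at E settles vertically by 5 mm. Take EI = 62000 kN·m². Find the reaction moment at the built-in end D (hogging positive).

Choose R_E as the redundant. The primary structure is the cantilever fixed at D.
Free-end deflection of the primary structure under the applied loading (downward +):
  point load 10 at a = 2.5: Pa²(3L − a)/(6EI) = 130.2/EI
  triangular load, peak 40.5 at the free end: 11w₀L⁴/(120EI) = 2320/EI
  δ_0 = 2451/EI
Tip deflection under a unit load at E: L³/(3EI) = 41.67/EI.
With EI = 62000 kN·m²: δ_0 = 0.039525 m and δ_{EE} = 0.000672 m/kN.
Compatibility — the beam at E must follow the support down by 0.005 m: δ_0 − R_E·δ_{EE} = 0.005, so R_E = (0.039525 − 0.005)/0.000672 = 51.37 kN.
Moment equilibrium about D: M_D = Σ(load moments about D) − R_E·L = 362.5 − 51.37×5 = 105.6 kN·m.

M_D = 105.6 kN·m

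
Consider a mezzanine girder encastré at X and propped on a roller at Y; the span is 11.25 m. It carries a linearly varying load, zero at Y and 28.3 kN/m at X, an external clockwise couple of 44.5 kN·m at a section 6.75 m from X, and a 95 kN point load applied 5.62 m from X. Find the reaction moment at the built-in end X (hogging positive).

M_X = 427.7 kN·m

Take the reaction at Y as the redundant and release it; the primary structure is a cantilever fixed at X.
Primary-structure tip deflection at Y by superposition:
  triangular load, peak 28.3 at the fixed end: w₀L⁴/(30EI) = 15110/EI
  clockwise couple 44.5 at a = 6.75: M₀a(2L − a)/(2EI) = 2365/EI
  point load 95 at a = 5.62: Pa²(3L − a)/(6EI) = 14067/EI
  δ_0 = 31543/EI
Tip deflection under a unit load at Y: L³/(3EI) = 474.6/EI.
The prop prevents deflection at Y: R_Y = δ_0/δ_{YY} = 31543/474.6 = 66.46 kN.
Moment equilibrium about X: M_X = Σ(load moments about X) − R_Y·L = 1175 − 66.46×11.25 = 427.7 kN·m.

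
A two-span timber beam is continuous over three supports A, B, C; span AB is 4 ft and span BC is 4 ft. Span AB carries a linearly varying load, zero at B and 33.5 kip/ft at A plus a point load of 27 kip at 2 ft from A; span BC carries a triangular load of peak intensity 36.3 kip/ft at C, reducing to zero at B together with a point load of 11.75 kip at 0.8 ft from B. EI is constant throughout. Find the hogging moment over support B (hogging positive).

Release continuity at B by inserting a hinge; the redundant is the internal moment M_B. The primary structure is two simply-supported spans AB and BC.
Discontinuity in slope at B on the released structure — sum the simple-span end rotations:
  span AB: triangular load, peak 33.5: 7w₀L³/(360EI) = 41.69/EI
  span AB: point load 27 at a = 2: Pab(L + a)/(6LEI) = 27/EI
  span BC: triangular load, peak 36.3: 7w₀L³/(360EI) = 45.17/EI
  span BC: point load 11.75 at a = 0.8: Pab(L + b)/(6LEI) = 9.024/EI
  relative rotation θ_0 = (68.69 + 54.2)/EI = 122.9/EI
A unit hogging moment at B produces rotation L₁/(3EI) + L₂/(3EI) = 2.667/EI.
Slope continuity at B: θ_0 = M_B·2.667/EI, so M_B = 122.9/2.667 = 46.08 kip·ft (hogging).

M_B = 46.08 kip·ft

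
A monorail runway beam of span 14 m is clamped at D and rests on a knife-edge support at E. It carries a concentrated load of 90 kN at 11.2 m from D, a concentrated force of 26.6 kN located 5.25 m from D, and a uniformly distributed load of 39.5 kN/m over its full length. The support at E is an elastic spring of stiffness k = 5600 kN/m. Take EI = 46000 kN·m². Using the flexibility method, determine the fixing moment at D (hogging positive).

M_D = 1194 kN·m

Take the reaction at E as the redundant and release it; the primary structure is a cantilever fixed at D.
Free-end deflection of the primary structure under the applied loading (downward +):
  point load 90 at a = 11.2: Pa²(3L − a)/(6EI) = 57953/EI
  point load 26.6 at a = 5.25: Pa²(3L − a)/(6EI) = 4491/EI
  UDL 39.5: wL⁴/(8EI) = 189679/EI
  δ_0 = 252123/EI
Flexibility coefficient — unit upward force at E: δ_{EE} = L³/(3EI) = 914.7/EI.
With EI = 46000 kN·m²: δ_0 = 5.4809 m and δ_{EE} = 0.019884 m/kN.
Compatibility — the spring shortens by R_E/k under the reaction it provides: δ_0 − R_E·δ_{EE} = R_E/k. With 1/k = 0.000179 m/kN, R_E = δ_0 / (δ_{EE} + 1/k) = 5.4809 / (0.019884 + 0.000179) = 273.2 kN.
Moment equilibrium about D: M_D = Σ(load moments about D) − R_E·L = 5019 − 273.2×14 = 1194 kN·m.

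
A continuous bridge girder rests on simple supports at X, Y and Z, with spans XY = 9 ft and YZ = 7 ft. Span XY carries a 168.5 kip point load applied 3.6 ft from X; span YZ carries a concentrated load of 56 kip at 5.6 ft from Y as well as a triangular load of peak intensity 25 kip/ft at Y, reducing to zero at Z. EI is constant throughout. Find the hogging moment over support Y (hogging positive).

M_Y = 195.5 kip·ft

Take M_Y as the redundant. Released structure: two simple spans XY and YZ with a hinge at Y.
Rotations at Y on the released spans (each span's end-slope, ×1/EI):
  span XY: point load 168.5 at a = 3.6: Pab(L + a)/(6LEI) = 764.3/EI
  span YZ: point load 56 at a = 5.6: Pab(L + b)/(6LEI) = 87.81/EI
  span YZ: triangular load, peak 25: w₀L³/(45EI) = 190.6/EI
  relative rotation θ_0 = (764.3 + 278.4)/EI = 1043/EI
A unit hogging moment at Y produces rotation L₁/(3EI) + L₂/(3EI) = 5.333/EI.
Compatibility: M_Y·(L₁+L₂)/(3EI) = θ_0, giving M_Y = 195.5 kip·ft (hogging).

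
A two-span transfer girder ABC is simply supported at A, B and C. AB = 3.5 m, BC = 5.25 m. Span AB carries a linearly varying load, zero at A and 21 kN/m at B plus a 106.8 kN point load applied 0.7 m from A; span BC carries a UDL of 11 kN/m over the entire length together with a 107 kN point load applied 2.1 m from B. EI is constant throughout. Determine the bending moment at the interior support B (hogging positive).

M_B = 108.7 kN·m

Take M_B as the redundant. Released structure: two simple spans AB and BC with a hinge at B.
Discontinuity in slope at B on the released structure — sum the simple-span end rotations:
  span AB: triangular load, peak 21: w₀L³/(45EI) = 20.01/EI
  span AB: point load 106.8 at a = 0.7: Pab(L + a)/(6LEI) = 41.87/EI
  span BC: UDL 11: wL³/(24EI) = 66.32/EI
  span BC: point load 107 at a = 2.1: Pab(L + b)/(6LEI) = 188.7/EI
  relative rotation θ_0 = (61.87 + 255.1)/EI = 316.9/EI
A unit hogging moment at B produces rotation L₁/(3EI) + L₂/(3EI) = 2.917/EI.
Compatibility: M_B·(L₁+L₂)/(3EI) = θ_0, giving M_B = 108.7 kN·m (hogging).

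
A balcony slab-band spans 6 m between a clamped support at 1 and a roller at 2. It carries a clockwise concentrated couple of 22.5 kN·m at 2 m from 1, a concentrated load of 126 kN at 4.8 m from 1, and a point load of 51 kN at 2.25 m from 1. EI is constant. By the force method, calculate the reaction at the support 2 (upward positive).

Release the roller at 2. Primary structure: cantilever fixed at 1.
Primary-structure tip deflection at 2 by superposition:
  clockwise couple 22.5 at a = 2: M₀a(2L − a)/(2EI) = 225/EI
  point load 126 at a = 4.8: Pa²(3L − a)/(6EI) = 6387/EI
  point load 51 at a = 2.25: Pa²(3L − a)/(6EI) = 677.7/EI
  δ_0 = 7289/EI
Flexibility coefficient — unit upward force at 2: δ_{22} = L³/(3EI) = 72/EI.
The prop prevents deflection at 2: R_2 = δ_0/δ_{22} = 7289/72 = 101.2 kN.

R_2 = 101.2 kN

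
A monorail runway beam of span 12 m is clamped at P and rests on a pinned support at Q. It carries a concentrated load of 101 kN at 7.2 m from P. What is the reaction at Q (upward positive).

R_Q = 43.63 kN

Remove the prop at Q; the released (primary) structure is a cantilever built in at P.
Deflection at Q on the released cantilever, summing each load's contribution:
  point load 101 at a = 7.2: Pa²(3L − a)/(6EI) = 25132/EI
Flexibility coefficient — unit upward force at Q: δ_{QQ} = L³/(3EI) = 576/EI.
Compatibility at Q: δ_0 − R_Q·δ_{QQ} = 0, so R_Q = 25132/576 = 43.63 kN.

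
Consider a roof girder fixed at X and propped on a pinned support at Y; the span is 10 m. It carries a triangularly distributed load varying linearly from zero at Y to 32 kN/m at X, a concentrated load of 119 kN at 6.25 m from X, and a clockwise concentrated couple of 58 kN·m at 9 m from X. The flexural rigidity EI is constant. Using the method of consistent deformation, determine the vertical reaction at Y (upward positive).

R_Y = 95.81 kN

Take the reaction at Y as the redundant and release it; the primary structure is a cantilever fixed at X.
Free-end deflection of the primary structure under the applied loading (downward +):
  triangular load, peak 32 at the fixed end: w₀L⁴/(30EI) = 10667/EI
  point load 119 at a = 6.25: Pa²(3L − a)/(6EI) = 18400/EI
  clockwise couple 58 at a = 9: M₀a(2L − a)/(2EI) = 2871/EI
  δ_0 = 31938/EI
Flexibility coefficient — unit upward force at Y: δ_{YY} = L³/(3EI) = 333.3/EI.
Compatibility at Y: δ_0 − R_Y·δ_{YY} = 0, so R_Y = 31938/333.3 = 95.81 kN.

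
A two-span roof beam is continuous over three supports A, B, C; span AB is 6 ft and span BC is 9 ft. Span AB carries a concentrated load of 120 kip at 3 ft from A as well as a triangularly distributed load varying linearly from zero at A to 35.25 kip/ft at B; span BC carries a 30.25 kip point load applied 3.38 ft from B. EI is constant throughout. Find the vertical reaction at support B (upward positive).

Release continuity at B by inserting a hinge; the redundant is the internal moment M_B. The primary structure is two simply-supported spans AB and BC.
Rotations at B on the released spans (each span's end-slope, ×1/EI):
  span AB: point load 120 at a = 3: Pab(L + a)/(6LEI) = 270/EI
  span AB: triangular load, peak 35.25: w₀L³/(45EI) = 169.2/EI
  span BC: point load 30.25 at a = 3.38: Pab(L + b)/(6LEI) = 155.6/EI
  relative rotation θ_0 = (439.2 + 155.6)/EI = 594.8/EI
A unit hogging moment at B produces rotation L₁/(3EI) + L₂/(3EI) = 5/EI.
Compatibility: M_B·(L₁+L₂)/(3EI) = θ_0, giving M_B = 119 kip·ft (hogging).
Span AB, ΣM about A with M_B applied at B: R_B^{AB}·6 = 783 + 119, so R_B^{AB} = 150.3 kip and R_A = 225.8 − 150.3 = 75.42 kip.
Span BC, ΣM about C: R_B^{BC}·9 = 170 + 119, so R_B^{BC} = 32.11 kip and R_C = 30.25 − 32.11 = -1.857 kip.
R_B = 150.3 + 32.11 = 182.4 kip.

R_B = 182.4 kip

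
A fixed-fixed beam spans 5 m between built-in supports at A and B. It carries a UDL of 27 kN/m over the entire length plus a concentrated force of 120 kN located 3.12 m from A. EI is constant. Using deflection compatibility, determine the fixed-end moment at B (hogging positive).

Release both end moments; the primary structure is a simply-supported span AB with redundants M_A and M_B.
Simple-span end rotations at A and B under the given loads:
  at A: UDL 27: wL³/(24EI) = 140.6/EI
  at B: UDL 27: wL³/(24EI) = 140.6/EI
  at A: point load 120 at a = 3.12: Pab(L + b)/(6LEI) = 161.4/EI
  at B: point load 120 at a = 3.12: Pab(L + a)/(6LEI) = 190.5/EI
  θ_A0 = 302/EI,  θ_B0 = 331.1/EI
Flexibility coefficients: a unit moment at one end gives L/(3EI) there and L/(6EI) at the far end, so f₁₁ = f₂₂ = 1.667/EI and f₁₂ = f₂₁ = 0.8333/EI.
Compatibility — zero rotation at each built-in end:
  1.667 M_A + 0.8333 M_B = 302
  0.8333 M_A + 1.667 M_B = 331.1
Solving the pair gives M_A = 109.2 kN·m and M_B = 144.1 kN·m (hogging).

M_B = 144.1 kN·m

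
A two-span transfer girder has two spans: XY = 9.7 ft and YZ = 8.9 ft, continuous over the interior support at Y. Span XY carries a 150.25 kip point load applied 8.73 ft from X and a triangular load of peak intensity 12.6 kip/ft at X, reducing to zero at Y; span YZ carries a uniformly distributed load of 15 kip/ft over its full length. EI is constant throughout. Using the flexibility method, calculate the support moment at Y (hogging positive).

M_Y = 172.1 kip·ft

Release continuity at Y by inserting a hinge; the redundant is the internal moment M_Y. The primary structure is two simply-supported spans XY and YZ.
Discontinuity in slope at Y on the released structure — sum the simple-span end rotations:
  span XY: point load 150.25 at a = 8.73: Pab(L + a)/(6LEI) = 402.9/EI
  span XY: triangular load, peak 12.6: 7w₀L³/(360EI) = 223.6/EI
  span YZ: UDL 15: wL³/(24EI) = 440.6/EI
  relative rotation θ_0 = (626.5 + 440.6)/EI = 1067/EI
A unit hogging moment at Y produces rotation L₁/(3EI) + L₂/(3EI) = 6.2/EI.
Slope continuity at Y: θ_0 = M_Y·6.2/EI, so M_Y = 1067/6.2 = 172.1 kip·ft (hogging).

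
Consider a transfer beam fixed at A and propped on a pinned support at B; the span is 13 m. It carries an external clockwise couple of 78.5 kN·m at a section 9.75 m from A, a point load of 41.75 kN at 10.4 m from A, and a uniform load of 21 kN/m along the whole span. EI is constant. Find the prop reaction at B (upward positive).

R_B = 140.3 kN

Choose R_B as the redundant. The primary structure is the cantilever fixed at A.
Deflection at B on the released cantilever, summing each load's contribution:
  clockwise couple 78.5 at a = 9.75: M₀a(2L − a)/(2EI) = 6219/EI
  point load 41.75 at a = 10.4: Pa²(3L − a)/(6EI) = 21525/EI
  UDL 21: wL⁴/(8EI) = 74973/EI
  δ_0 = 102716/EI
Tip deflection under a unit load at B: L³/(3EI) = 732.3/EI.
Compatibility at B: δ_0 − R_B·δ_{BB} = 0, so R_B = 102716/732.3 = 140.3 kN.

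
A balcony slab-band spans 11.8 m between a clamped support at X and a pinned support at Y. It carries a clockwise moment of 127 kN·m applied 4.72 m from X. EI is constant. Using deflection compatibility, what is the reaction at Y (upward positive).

R_Y = 10.33 kN

Take the reaction at Y as the redundant and release it; the primary structure is a cantilever fixed at X.
Primary-structure tip deflection at Y by superposition:
  clockwise couple 127 at a = 4.72: M₀a(2L − a)/(2EI) = 5659/EI
Tip deflection under a unit load at Y: L³/(3EI) = 547.7/EI.
The prop prevents deflection at Y: R_Y = δ_0/δ_{YY} = 5659/547.7 = 10.33 kN.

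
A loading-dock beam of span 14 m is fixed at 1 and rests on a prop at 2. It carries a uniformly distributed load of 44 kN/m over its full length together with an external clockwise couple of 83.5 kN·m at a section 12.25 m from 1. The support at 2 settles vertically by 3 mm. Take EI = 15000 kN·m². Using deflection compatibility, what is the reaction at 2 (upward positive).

R_2 = 239.8 kN

Remove the prop at 2; the released (primary) structure is a cantilever built in at 1.
Deflection at 2 on the released cantilever, summing each load's contribution:
  UDL 44: wL⁴/(8EI) = 211288/EI
  clockwise couple 83.5 at a = 12.25: M₀a(2L − a)/(2EI) = 8055/EI
  δ_0 = 219343/EI
Tip deflection under a unit load at 2: L³/(3EI) = 914.7/EI.
With EI = 15000 kN·m²: δ_0 = 14.623 m and δ_{22} = 0.060978 m/kN.
Compatibility — the beam at 2 must follow the support down by 0.003 m: δ_0 − R_2·δ_{22} = 0.003, so R_2 = (14.623 − 0.003)/0.060978 = 239.8 kN.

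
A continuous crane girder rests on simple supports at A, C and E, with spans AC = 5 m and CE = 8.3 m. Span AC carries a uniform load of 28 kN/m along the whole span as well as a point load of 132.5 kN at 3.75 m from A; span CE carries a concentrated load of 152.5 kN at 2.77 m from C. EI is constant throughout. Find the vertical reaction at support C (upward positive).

Insert a hinge at C; M_C is the redundant, and each span becomes simply supported.
End slopes at the hinge C, treating each span as simply supported:
  span AC: UDL 28: wL³/(24EI) = 145.8/EI
  span AC: point load 132.5 at a = 3.75: Pab(L + a)/(6LEI) = 181.2/EI
  span CE: point load 152.5 at a = 2.77: Pab(L + b)/(6LEI) = 648.7/EI
  relative rotation θ_0 = (327 + 648.7)/EI = 975.7/EI
A unit hogging moment at C produces rotation L₁/(3EI) + L₂/(3EI) = 4.433/EI.
Slope continuity at C: θ_0 = M_C·4.433/EI, so M_C = 975.7/4.433 = 220.1 kN·m (hogging).
Span AC, ΣM about A with M_C applied at C: R_C^{AC}·5 = 846.9 + 220.1, so R_C^{AC} = 213.4 kN and R_A = 272.5 − 213.4 = 59.11 kN.
Span CE, ΣM about E: R_C^{CE}·8.3 = 843.3 + 220.1, so R_C^{CE} = 128.1 kN and R_E = 152.5 − 128.1 = 24.38 kN.
R_C = 213.4 + 128.1 = 341.5 kN.

R_C = 341.5 kN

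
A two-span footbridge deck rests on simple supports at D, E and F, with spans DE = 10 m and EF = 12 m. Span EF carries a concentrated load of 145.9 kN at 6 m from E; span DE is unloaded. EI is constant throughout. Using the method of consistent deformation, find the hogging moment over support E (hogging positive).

Insert a hinge at E; M_E is the redundant, and each span becomes simply supported.
End slopes at the hinge E, treating each span as simply supported:
  span EF: point load 145.9 at a = 6: Pab(L + b)/(6LEI) = 1313/EI
  relative rotation θ_0 = (0 + 1313)/EI = 1313/EI
A unit hogging moment at E produces rotation L₁/(3EI) + L₂/(3EI) = 7.333/EI.
Slope continuity at E: θ_0 = M_E·7.333/EI, so M_E = 1313/7.333 = 179.1 kN·m (hogging).

M_E = 179.1 kN·m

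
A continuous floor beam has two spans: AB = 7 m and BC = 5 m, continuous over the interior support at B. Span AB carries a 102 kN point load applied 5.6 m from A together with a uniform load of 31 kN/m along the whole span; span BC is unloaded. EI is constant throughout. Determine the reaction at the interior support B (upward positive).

Take M_B as the redundant. Released structure: two simple spans AB and BC with a hinge at B.
Rotations at B on the released spans (each span's end-slope, ×1/EI):
  span AB: point load 102 at a = 5.6: Pab(L + a)/(6LEI) = 239.9/EI
  span AB: UDL 31: wL³/(24EI) = 443/EI
  relative rotation θ_0 = (682.9 + 0)/EI = 682.9/EI
A unit hogging moment at B produces rotation L₁/(3EI) + L₂/(3EI) = 4/EI.
Slope continuity at B: θ_0 = M_B·4/EI, so M_B = 682.9/4 = 170.7 kN·m (hogging).
Span AB, ΣM about A with M_B applied at B: R_B^{AB}·7 = 1331 + 170.7, so R_B^{AB} = 214.5 kN and R_A = 319 − 214.5 = 104.5 kN.
Span BC, ΣM about C: R_B^{BC}·5 = 0 + 170.7, so R_B^{BC} = 34.15 kN and R_C = 0 − 34.15 = -34.15 kN.
R_B = 214.5 + 34.15 = 248.6 kN.

R_B = 248.6 kN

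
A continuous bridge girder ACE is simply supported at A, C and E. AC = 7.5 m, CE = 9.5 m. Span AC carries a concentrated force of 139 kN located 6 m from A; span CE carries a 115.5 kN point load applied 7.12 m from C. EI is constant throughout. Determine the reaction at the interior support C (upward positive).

R_C = 173.1 kN

Release continuity at C by inserting a hinge; the redundant is the internal moment M_C. The primary structure is two simply-supported spans AC and CE.
Discontinuity in slope at C on the released structure — sum the simple-span end rotations:
  span AC: point load 139 at a = 6: Pab(L + a)/(6LEI) = 375.3/EI
  span CE: point load 115.5 at a = 7.12: Pab(L + b)/(6LEI) = 407.9/EI
  relative rotation θ_0 = (375.3 + 407.9)/EI = 783.2/EI
A unit hogging moment at C produces rotation L₁/(3EI) + L₂/(3EI) = 5.667/EI.
Slope continuity at C: θ_0 = M_C·5.667/EI, so M_C = 783.2/5.667 = 138.2 kN·m (hogging).
Span AC, ΣM about A with M_C applied at C: R_C^{AC}·7.5 = 834 + 138.2, so R_C^{AC} = 129.6 kN and R_A = 139 − 129.6 = 9.371 kN.
Span CE, ΣM about E: R_C^{CE}·9.5 = 274.9 + 138.2, so R_C^{CE} = 43.48 kN and R_E = 115.5 − 43.48 = 72.02 kN.
R_C = 129.6 + 43.48 = 173.1 kN.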